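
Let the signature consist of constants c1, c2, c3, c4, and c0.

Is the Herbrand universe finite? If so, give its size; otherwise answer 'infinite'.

There are no function symbols, so every ground term is one of the 5 constants.
The Herbrand universe is {c1, c2, c3, c4, c0}, which is finite with 5 elements.

5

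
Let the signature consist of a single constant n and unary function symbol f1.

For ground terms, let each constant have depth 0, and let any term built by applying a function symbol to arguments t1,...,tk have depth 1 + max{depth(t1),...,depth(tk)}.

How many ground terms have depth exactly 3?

If N_k denotes the number of depth-≤k ground terms, the 1 constant gives N_0 = 1, and each function symbol of arity r contributes N_{k-1}^r new terms at level k: N_k = 1 + N_{k-1}.
N_0 = 1
N_1 = 1 + 1 = 2
N_2 = 1 + 2 = 3
N_3 = 1 + 3 = 4
Terms of depth exactly 3: N_3 − N_2 = 4 − 3 = 1.

1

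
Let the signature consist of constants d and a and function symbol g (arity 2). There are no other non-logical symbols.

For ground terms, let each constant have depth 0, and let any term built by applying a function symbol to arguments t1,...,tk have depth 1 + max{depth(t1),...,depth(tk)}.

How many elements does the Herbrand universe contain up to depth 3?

If N_k denotes the number of depth-≤k ground terms, the 2 constants give N_0 = 2, and each function symbol of arity r contributes N_{k-1}^r new terms at level k: N_k = 2 + N_{k-1}^2.
N_0 = 2
N_1 = 2 + 2^2 = 6
N_2 = 2 + 6^2 = 38
N_3 = 2 + 38^2 = 1446

1446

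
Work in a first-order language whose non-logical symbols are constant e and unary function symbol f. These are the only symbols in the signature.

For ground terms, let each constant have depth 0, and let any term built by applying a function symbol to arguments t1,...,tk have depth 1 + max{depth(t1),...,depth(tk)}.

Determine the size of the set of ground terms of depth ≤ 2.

Count level by level. With function symbols f/1, the terms of depth ≤ k are the 1 constant together with each function applied to depth-≤(k−1) tuples, so N_k = 1 + N_{k-1}.
N_0 = 1
N_1 = 1 + 1 = 2
N_2 = 1 + 2 = 3
Explicitly: e, f(e), f(f(e)).

3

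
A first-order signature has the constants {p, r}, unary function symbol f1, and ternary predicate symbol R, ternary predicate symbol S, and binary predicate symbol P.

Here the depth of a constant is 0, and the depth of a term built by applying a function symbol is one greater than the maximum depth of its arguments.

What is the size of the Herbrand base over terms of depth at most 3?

1088

First count ground terms of depth ≤ 3.
Let N_k count ground terms of depth at most k. Each non-constant term of depth ≤ k is some function symbol applied to depth-≤(k−1) arguments, giving N_k = 2 + N_{k-1}.
N_0 = 2
N_1 = 2 + 2 = 4
N_2 = 2 + 4 = 6
N_3 = 2 + 6 = 8
Explicitly: p, r, f1(p), f1(r), f1(f1(p)), f1(f1(r)), f1(f1(f1(p))), f1(f1(f1(r))).
So |H| = 8.
Ground atoms are formed by filling each argument slot of a predicate with a term from H, so an r-ary predicate gives |H|^r atoms:
  R: 8^3 = 512;  S: 8^3 = 512;  P: 8^2 = 64
Total ground atoms: 512 + 512 + 64 = 1088.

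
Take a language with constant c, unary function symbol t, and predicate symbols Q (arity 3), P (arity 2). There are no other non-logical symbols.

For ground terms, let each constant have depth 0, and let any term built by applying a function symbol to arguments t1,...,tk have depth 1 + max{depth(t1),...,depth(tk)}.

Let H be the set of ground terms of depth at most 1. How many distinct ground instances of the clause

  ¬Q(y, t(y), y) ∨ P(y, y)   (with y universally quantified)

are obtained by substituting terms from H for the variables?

2

Ground terms of depth ≤ 1:
  Let N_k = |{terms of depth ≤ k}|. Then N_0 = 1 and N_k = 1 + N_{k-1} for k ≥ 1 (one summand per function symbol, arity giving the exponent).
  N_0 = 1
  N_1 = 1 + 1 = 2
So there are 2 ground terms available for substitution.
There is 1 variable to instantiate (y),  occurring in at least one literal, so different choices give different ground instances.
Number of ground instances = 2.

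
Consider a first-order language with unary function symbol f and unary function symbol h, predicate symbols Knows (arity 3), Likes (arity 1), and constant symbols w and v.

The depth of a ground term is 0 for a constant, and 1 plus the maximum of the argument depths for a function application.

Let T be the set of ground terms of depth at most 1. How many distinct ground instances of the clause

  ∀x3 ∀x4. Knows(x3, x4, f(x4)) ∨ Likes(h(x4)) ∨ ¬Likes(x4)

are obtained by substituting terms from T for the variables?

36

Ground terms of depth ≤ 1:
  Let N_k = |{terms of depth ≤ k}|. Then N_0 = 2 and N_k = 2 + N_{k-1} + N_{k-1} for k ≥ 1 (one summand per function symbol, arity giving the exponent).
  N_0 = 2
  N_1 = 2 + 2 + 2 = 6
  Explicitly: w, v, f(w), f(v), h(w), h(v).
So there are 6 ground terms available for substitution.
There are 2 variables to instantiate (x3, x4), each occurring in at least one literal, so different choices give different ground instances.
Number of ground instances = 6^2 = 36.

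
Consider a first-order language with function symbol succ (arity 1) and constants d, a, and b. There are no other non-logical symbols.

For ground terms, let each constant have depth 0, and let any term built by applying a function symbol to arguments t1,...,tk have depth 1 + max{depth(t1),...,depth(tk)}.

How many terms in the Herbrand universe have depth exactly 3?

3

Write N_k for the number of ground terms of depth ≤ k. A term of depth ≤ k is either a constant or a function symbol applied to arguments of depth ≤ k−1, so N_k = 3 + N_{k-1}.
N_0 = 3
N_1 = 3 + 3 = 6
N_2 = 3 + 6 = 9
N_3 = 3 + 9 = 12
Terms of depth exactly 3: N_3 − N_2 = 12 − 9 = 3.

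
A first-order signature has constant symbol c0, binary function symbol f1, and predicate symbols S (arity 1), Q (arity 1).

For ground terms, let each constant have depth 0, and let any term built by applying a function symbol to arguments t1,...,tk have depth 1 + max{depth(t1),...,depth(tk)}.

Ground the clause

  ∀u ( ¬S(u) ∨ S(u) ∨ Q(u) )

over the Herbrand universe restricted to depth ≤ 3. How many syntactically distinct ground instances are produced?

26

Ground terms of depth ≤ 3:
  Let N_k = |{terms of depth ≤ k}|. Then N_0 = 1 and N_k = 1 + N_{k-1}^2 for k ≥ 1 (one summand per function symbol, arity giving the exponent).
  N_0 = 1
  N_1 = 1 + 1^2 = 2
  N_2 = 1 + 2^2 = 5
  N_3 = 1 + 5^2 = 26
So there are 26 ground terms available for substitution.
There is 1 variable to instantiate (u),  occurring in at least one literal, so different choices give different ground instances.
Number of ground instances = 26.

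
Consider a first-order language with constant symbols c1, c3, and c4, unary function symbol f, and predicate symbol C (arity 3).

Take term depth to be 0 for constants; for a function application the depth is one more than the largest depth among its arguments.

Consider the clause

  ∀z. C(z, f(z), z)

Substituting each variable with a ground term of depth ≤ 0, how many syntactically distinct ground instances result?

Ground terms of depth ≤ 0:
  Let N_k = |{terms of depth ≤ k}|. Then N_0 = 3 and N_k = 3 + N_{k-1} for k ≥ 1 (one summand per function symbol, arity giving the exponent).
  N_0 = 3
  Explicitly: c1, c3, c4.
So there are 3 ground terms available for substitution.
The clause has 1 distinct variable (z), which appears in the body. In the free term algebra distinct substitutions yield syntactically distinct ground instances.
Number of ground instances = 3.

3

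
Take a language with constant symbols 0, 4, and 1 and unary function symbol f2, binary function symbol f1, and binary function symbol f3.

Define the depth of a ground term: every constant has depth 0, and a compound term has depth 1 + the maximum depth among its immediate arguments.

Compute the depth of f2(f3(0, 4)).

depth(f3(0, 4)) = 1 + max(0, 0) = 1
depth(f2(f3(0, 4))) = 1 + depth(f3(0, 4)) = 1 + 1 = 2

2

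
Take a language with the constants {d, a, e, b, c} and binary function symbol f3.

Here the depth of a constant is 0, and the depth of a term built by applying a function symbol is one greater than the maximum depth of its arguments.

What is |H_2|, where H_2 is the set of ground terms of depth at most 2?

905

Let N_k count ground terms of depth at most k. Each non-constant term of depth ≤ k is some function symbol applied to depth-≤(k−1) arguments, giving N_k = 5 + N_{k-1}^2.
N_0 = 5
N_1 = 5 + 5^2 = 30
N_2 = 5 + 30^2 = 905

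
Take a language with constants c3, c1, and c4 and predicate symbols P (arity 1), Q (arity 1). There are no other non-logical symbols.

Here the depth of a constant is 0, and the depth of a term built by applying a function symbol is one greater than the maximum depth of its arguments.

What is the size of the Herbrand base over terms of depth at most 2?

6

First count ground terms of depth ≤ 2.
With no function symbols every ground term is a constant, so there are exactly 3 ground terms at every depth bound.
N_0 = 3
N_1 = 3
N_2 = 3
So |H| = 3.
Ground atoms are formed by filling each argument slot of a predicate with a term from H, so an r-ary predicate gives |H|^r atoms:
  P: 3;  Q: 3
Total ground atoms: 3 + 3 = 6.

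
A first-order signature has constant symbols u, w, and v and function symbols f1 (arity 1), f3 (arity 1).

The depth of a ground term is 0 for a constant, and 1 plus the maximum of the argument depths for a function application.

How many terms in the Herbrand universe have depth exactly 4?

Let N_k = |{terms of depth ≤ k}|. Then N_0 = 3 and N_k = 3 + N_{k-1} + N_{k-1} for k ≥ 1 (one summand per function symbol, arity giving the exponent).
N_0 = 3
N_1 = 3 + 3 + 3 = 9
N_2 = 3 + 9 + 9 = 21
N_3 = 3 + 21 + 21 = 45
N_4 = 3 + 45 + 45 = 93
Terms of depth exactly 4: N_4 − N_3 = 93 − 45 = 48.

48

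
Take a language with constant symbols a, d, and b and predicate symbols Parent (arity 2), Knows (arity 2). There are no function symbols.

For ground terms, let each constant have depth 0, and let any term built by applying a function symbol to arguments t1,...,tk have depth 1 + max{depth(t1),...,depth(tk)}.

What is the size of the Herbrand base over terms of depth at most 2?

First count ground terms of depth ≤ 2.
With no function symbols every ground term is a constant, so there are exactly 3 ground terms at every depth bound.
N_0 = 3
N_1 = 3
N_2 = 3
Explicitly: a, d, b.
So |H| = 3.
For each predicate symbol, the number of ground atoms is |H| raised to its arity; summing:
  Parent: 3^2 = 9;  Knows: 3^2 = 9
Total ground atoms: 9 + 9 = 18.

18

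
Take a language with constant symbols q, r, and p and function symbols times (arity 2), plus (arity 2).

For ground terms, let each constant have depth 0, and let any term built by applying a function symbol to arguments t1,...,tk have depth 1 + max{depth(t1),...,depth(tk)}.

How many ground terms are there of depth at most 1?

Count level by level. With function symbols times/2, plus/2, the terms of depth ≤ k are the 3 constants together with each function applied to depth-≤(k−1) tuples, so N_k = 3 + N_{k-1}^2 + N_{k-1}^2.
N_0 = 3
N_1 = 3 + 3^2 + 3^2 = 21

21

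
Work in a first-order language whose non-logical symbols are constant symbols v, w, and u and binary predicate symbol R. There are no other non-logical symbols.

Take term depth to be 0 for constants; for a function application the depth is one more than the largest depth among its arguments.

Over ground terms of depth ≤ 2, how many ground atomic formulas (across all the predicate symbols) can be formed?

First count ground terms of depth ≤ 2.
With no function symbols every ground term is a constant, so there are exactly 3 ground terms at every depth bound.
N_0 = 3
N_1 = 3
N_2 = 3
Explicitly: v, w, u.
So |H| = 3.
Each predicate of arity r yields |H|^r ground atoms (one per choice of an r-tuple from H):
  R: 3^2 = 9
Total ground atoms: 9.

9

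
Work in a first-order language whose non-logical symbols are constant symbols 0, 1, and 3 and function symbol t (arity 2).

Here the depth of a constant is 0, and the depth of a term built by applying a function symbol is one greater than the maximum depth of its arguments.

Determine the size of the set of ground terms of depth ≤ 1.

12

Write N_k for the number of ground terms of depth ≤ k. A term of depth ≤ k is either a constant or a function symbol applied to arguments of depth ≤ k−1, so N_k = 3 + N_{k-1}^2.
N_0 = 3
N_1 = 3 + 3^2 = 12
Explicitly: 0, 1, 3, t(0, 0), t(0, 1), t(0, 3), t(1, 0), t(1, 1), t(1, 3), t(3, 0), t(3, 1), t(3, 3).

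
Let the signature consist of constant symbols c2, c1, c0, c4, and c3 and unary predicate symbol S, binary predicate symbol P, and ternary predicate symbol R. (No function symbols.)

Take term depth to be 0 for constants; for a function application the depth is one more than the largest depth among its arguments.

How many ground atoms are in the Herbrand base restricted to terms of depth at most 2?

155

First count ground terms of depth ≤ 2.
With no function symbols every ground term is a constant, so there are exactly 5 ground terms at every depth bound.
N_0 = 5
N_1 = 5
N_2 = 5
Explicitly: c2, c1, c0, c4, c3.
So |H| = 5.
Ground atoms are formed by filling each argument slot of a predicate with a term from H, so an r-ary predicate gives |H|^r atoms:
  S: 5;  P: 5^2 = 25;  R: 5^3 = 125
Total ground atoms: 5 + 25 + 125 = 155.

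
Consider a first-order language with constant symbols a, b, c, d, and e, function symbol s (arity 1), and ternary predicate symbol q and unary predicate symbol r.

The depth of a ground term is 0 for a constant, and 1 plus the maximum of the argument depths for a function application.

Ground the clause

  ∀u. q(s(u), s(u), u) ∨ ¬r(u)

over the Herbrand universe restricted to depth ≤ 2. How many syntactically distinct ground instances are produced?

Ground terms of depth ≤ 2:
  If N_k denotes the number of depth-≤k ground terms, the 5 constants give N_0 = 5, and each function symbol of arity r contributes N_{k-1}^r new terms at level k: N_k = 5 + N_{k-1}.
  N_0 = 5
  N_1 = 5 + 5 = 10
  N_2 = 5 + 10 = 15
So there are 15 ground terms available for substitution.
There is 1 variable to instantiate (u),  occurring in at least one literal, so different choices give different ground instances.
Number of ground instances = 15.

15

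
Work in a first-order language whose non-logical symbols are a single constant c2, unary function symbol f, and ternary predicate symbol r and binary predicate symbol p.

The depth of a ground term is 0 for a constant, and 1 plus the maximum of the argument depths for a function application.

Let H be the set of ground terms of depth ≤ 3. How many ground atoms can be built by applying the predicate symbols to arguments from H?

80

First count ground terms of depth ≤ 3.
Write N_k for the number of ground terms of depth ≤ k. A term of depth ≤ k is either a constant or a function symbol applied to arguments of depth ≤ k−1, so N_k = 1 + N_{k-1}.
N_0 = 1
N_1 = 1 + 1 = 2
N_2 = 1 + 2 = 3
N_3 = 1 + 3 = 4
So |H| = 4.
Ground atoms are formed by filling each argument slot of a predicate with a term from H, so an r-ary predicate gives |H|^r atoms:
  r: 4^3 = 64;  p: 4^2 = 16
Total ground atoms: 64 + 16 = 80.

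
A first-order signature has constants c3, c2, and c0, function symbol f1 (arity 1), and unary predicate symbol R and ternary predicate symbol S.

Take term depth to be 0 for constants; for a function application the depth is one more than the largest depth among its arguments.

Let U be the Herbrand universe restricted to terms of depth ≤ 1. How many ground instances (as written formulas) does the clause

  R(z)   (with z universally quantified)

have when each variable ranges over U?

6

Ground terms of depth ≤ 1:
  Let N_k = |{terms of depth ≤ k}|. Then N_0 = 3 and N_k = 3 + N_{k-1} for k ≥ 1 (one summand per function symbol, arity giving the exponent).
  N_0 = 3
  N_1 = 3 + 3 = 6
So there are 6 ground terms available for substitution.
There is 1 variable to instantiate (z),  occurring in at least one literal, so different choices give different ground instances.
Number of ground instances = 6.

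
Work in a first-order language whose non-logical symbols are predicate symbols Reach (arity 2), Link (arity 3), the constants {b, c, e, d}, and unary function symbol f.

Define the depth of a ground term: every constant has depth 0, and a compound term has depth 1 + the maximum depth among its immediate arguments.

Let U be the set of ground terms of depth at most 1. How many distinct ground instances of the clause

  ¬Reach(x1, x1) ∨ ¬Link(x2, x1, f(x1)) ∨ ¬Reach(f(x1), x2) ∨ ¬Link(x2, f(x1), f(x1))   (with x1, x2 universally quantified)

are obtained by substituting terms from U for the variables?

64

Ground terms of depth ≤ 1:
  Write N_k for the number of ground terms of depth ≤ k. A term of depth ≤ k is either a constant or a function symbol applied to arguments of depth ≤ k−1, so N_k = 4 + N_{k-1}.
  N_0 = 4
  N_1 = 4 + 4 = 8
  Explicitly: b, c, e, d, f(b), f(c), f(e), f(d).
So there are 8 ground terms available for substitution.
There are 2 variables to instantiate (x1, x2), each occurring in at least one literal, so different choices give different ground instances.
Number of ground instances = 8^2 = 64.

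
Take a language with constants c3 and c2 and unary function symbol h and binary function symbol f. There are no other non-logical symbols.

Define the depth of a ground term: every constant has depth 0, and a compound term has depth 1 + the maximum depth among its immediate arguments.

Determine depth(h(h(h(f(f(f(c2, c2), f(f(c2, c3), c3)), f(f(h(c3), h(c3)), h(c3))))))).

depth(f(c2, c2)) = 1 + max(0, 0) = 1
depth(f(c2, c3)) = 1 + max(0, 0) = 1
depth(f(f(c2, c3), c3)) = 1 + max(1, 0) = 2
depth(f(f(c2, c2), f(f(c2, c3), c3))) = 1 + max(1, 2) = 3
depth(h(c3)) = 1 + depth(c3) = 1 + 0 = 1
depth(f(h(c3), h(c3))) = 1 + max(1, 1) = 2
depth(f(f(h(c3), h(c3)), h(c3))) = 1 + max(2, 1) = 3
depth(f(f(f(c2, c2), f(f(c2, c3), c3)), f(f(h(c3), h(c3)), h(c3)))) = 1 + max(3, 3) = 4
depth(h(f(f(f(c2, c2), f(f(c2, c3), c3)), f(f(h(c3), h(c3)), h(c3))))) = 1 + depth(f(f(f(c2, c2), f(f(c2, c3), c3)), f(f(h(c3), h(c3)), h(c3)))) = 1 + 4 = 5
depth(h(h(f(f(f(c2, c2), f(f(c2, c3), c3)), f(f(h(c3), h(c3)), h(c3)))))) = 1 + depth(h(f(f(f(c2, c2), f(f(c2, c3), c3)), f(f(h(c3), h(c3)), h(c3))))) = 1 + 5 = 6
depth(h(h(h(f(f(f(c2, c2), f(f(c2, c3), c3)), f(f(h(c3), h(c3)), h(c3))))))) = 1 + depth(h(h(f(f(f(c2, c2), f(f(c2, c3), c3)), f(f(h(c3), h(c3)), h(c3)))))) = 1 + 6 = 7

7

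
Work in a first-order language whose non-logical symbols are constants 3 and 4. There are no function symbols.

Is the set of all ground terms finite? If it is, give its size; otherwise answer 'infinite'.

There are no function symbols, so every ground term is one of the 2 constants.
The Herbrand universe is {3, 4}, which is finite with 2 elements.

2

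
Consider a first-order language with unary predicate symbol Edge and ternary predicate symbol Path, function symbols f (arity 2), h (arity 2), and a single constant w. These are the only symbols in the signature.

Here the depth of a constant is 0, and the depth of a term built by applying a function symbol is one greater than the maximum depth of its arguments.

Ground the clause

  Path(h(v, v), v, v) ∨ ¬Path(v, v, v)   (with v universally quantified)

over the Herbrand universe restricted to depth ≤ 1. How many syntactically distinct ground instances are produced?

Ground terms of depth ≤ 1:
  Let N_k = |{terms of depth ≤ k}|. Then N_0 = 1 and N_k = 1 + N_{k-1}^2 + N_{k-1}^2 for k ≥ 1 (one summand per function symbol, arity giving the exponent).
  N_0 = 1
  N_1 = 1 + 1^2 + 1^2 = 3
  Explicitly: w, f(w, w), h(w, w).
So there are 3 ground terms available for substitution.
The body mentions the single quantified variable v; since ground terms form a free algebra, no two substitutions collapse to the same formula.
Number of ground instances = 3.

3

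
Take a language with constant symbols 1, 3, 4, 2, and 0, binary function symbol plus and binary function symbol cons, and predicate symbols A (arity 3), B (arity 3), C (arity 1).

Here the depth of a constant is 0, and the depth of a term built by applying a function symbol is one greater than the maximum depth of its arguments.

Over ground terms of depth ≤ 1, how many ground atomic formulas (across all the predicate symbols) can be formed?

332805

First count ground terms of depth ≤ 1.
Write N_k for the number of ground terms of depth ≤ k. A term of depth ≤ k is either a constant or a function symbol applied to arguments of depth ≤ k−1, so N_k = 5 + N_{k-1}^2 + N_{k-1}^2.
N_0 = 5
N_1 = 5 + 5^2 + 5^2 = 55
So |H| = 55.
Each predicate of arity r yields |H|^r ground atoms (one per choice of an r-tuple from H):
  A: 55^3 = 166375;  B: 55^3 = 166375;  C: 55
Total ground atoms: 166375 + 166375 + 55 = 332805.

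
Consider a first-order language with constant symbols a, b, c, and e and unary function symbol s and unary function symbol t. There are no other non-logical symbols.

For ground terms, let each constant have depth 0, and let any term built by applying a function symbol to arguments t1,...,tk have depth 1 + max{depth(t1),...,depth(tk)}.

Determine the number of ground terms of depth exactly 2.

16

Let N_k count ground terms of depth at most k. Each non-constant term of depth ≤ k is some function symbol applied to depth-≤(k−1) arguments, giving N_k = 4 + N_{k-1} + N_{k-1}.
N_0 = 4
N_1 = 4 + 4 + 4 = 12
N_2 = 4 + 12 + 12 = 28
Terms of depth exactly 2: N_2 − N_1 = 28 − 12 = 16.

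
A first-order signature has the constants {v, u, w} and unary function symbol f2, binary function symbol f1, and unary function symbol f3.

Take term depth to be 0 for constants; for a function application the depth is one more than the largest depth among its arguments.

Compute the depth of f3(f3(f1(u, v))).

3

depth(f1(u, v)) = 1 + max(0, 0) = 1
depth(f3(f1(u, v))) = 1 + depth(f1(u, v)) = 1 + 1 = 2
depth(f3(f3(f1(u, v)))) = 1 + depth(f3(f1(u, v))) = 1 + 2 = 3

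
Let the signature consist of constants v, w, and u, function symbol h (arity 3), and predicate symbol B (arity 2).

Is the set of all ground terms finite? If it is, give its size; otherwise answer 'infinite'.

infinite

The signature has at least one function symbol (h, arity 3) and at least one constant (v).
Iterating h gives infinitely many distinct ground terms: v, h(v, v, v), h(h(v, v, v), h(v, v, v), h(v, v, v)), ...
So the Herbrand universe is infinite.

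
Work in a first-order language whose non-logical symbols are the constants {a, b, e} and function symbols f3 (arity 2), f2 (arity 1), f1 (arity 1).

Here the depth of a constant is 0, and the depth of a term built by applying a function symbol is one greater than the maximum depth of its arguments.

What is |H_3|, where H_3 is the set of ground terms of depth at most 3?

132498

Let N_k count ground terms of depth at most k. Each non-constant term of depth ≤ k is some function symbol applied to depth-≤(k−1) arguments, giving N_k = 3 + N_{k-1}^2 + N_{k-1} + N_{k-1}.
N_0 = 3
N_1 = 3 + 3^2 + 3 + 3 = 18
N_2 = 3 + 18^2 + 18 + 18 = 363
N_3 = 3 + 363^2 + 363 + 363 = 132498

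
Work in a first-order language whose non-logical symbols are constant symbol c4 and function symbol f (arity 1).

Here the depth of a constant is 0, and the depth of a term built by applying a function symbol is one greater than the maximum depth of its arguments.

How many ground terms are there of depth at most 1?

Let N_k = |{terms of depth ≤ k}|. Then N_0 = 1 and N_k = 1 + N_{k-1} for k ≥ 1 (one summand per function symbol, arity giving the exponent).
N_0 = 1
N_1 = 1 + 1 = 2

2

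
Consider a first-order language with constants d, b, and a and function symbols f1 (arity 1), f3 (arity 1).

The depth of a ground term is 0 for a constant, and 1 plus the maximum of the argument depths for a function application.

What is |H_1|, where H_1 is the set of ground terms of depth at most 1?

Let N_k = |{terms of depth ≤ k}|. Then N_0 = 3 and N_k = 3 + N_{k-1} + N_{k-1} for k ≥ 1 (one summand per function symbol, arity giving the exponent).
N_0 = 3
N_1 = 3 + 3 + 3 = 9

9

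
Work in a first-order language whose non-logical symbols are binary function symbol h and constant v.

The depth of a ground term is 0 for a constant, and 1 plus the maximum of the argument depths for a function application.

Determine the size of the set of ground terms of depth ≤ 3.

26

Write N_k for the number of ground terms of depth ≤ k. A term of depth ≤ k is either a constant or a function symbol applied to arguments of depth ≤ k−1, so N_k = 1 + N_{k-1}^2.
N_0 = 1
N_1 = 1 + 1^2 = 2
N_2 = 1 + 2^2 = 5
N_3 = 1 + 5^2 = 26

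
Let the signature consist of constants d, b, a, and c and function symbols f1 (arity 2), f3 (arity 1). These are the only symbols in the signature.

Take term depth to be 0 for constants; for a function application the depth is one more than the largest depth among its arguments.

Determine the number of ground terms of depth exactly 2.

Count level by level. With function symbols f1/2, f3/1, the terms of depth ≤ k are the 4 constants together with each function applied to depth-≤(k−1) tuples, so N_k = 4 + N_{k-1}^2 + N_{k-1}.
N_0 = 4
N_1 = 4 + 4^2 + 4 = 24
N_2 = 4 + 24^2 + 24 = 604
Terms of depth exactly 2: N_2 − N_1 = 604 − 24 = 580.

580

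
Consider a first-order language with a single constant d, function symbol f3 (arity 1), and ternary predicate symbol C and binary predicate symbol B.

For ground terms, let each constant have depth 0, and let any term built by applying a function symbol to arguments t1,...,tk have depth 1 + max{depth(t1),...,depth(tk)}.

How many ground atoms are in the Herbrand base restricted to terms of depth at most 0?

2

First count ground terms of depth ≤ 0.
Let N_k count ground terms of depth at most k. Each non-constant term of depth ≤ k is some function symbol applied to depth-≤(k−1) arguments, giving N_k = 1 + N_{k-1}.
N_0 = 1
Explicitly: d.
So |H| = 1.
Each predicate of arity r yields |H|^r ground atoms (one per choice of an r-tuple from H):
  C: 1^3 = 1;  B: 1^2 = 1
Total ground atoms: 1 + 1 = 2.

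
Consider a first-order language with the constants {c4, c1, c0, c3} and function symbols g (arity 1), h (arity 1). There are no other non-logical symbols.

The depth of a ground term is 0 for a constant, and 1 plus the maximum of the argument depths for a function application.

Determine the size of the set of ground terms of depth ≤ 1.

Let N_k count ground terms of depth at most k. Each non-constant term of depth ≤ k is some function symbol applied to depth-≤(k−1) arguments, giving N_k = 4 + N_{k-1} + N_{k-1}.
N_0 = 4
N_1 = 4 + 4 + 4 = 12

12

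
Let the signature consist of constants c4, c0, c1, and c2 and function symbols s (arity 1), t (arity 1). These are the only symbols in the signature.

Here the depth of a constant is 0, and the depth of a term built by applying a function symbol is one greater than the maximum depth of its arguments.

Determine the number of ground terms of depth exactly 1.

8

Let N_k = |{terms of depth ≤ k}|. Then N_0 = 4 and N_k = 4 + N_{k-1} + N_{k-1} for k ≥ 1 (one summand per function symbol, arity giving the exponent).
N_0 = 4
N_1 = 4 + 4 + 4 = 12
Terms of depth exactly 1: N_1 − N_0 = 12 − 4 = 8.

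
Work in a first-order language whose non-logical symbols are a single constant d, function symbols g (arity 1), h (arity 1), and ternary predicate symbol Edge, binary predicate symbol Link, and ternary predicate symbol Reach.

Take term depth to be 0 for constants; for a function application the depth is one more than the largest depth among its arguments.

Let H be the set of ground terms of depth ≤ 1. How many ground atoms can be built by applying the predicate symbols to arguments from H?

First count ground terms of depth ≤ 1.
Let N_k = |{terms of depth ≤ k}|. Then N_0 = 1 and N_k = 1 + N_{k-1} + N_{k-1} for k ≥ 1 (one summand per function symbol, arity giving the exponent).
N_0 = 1
N_1 = 1 + 1 + 1 = 3
Explicitly: d, g(d), h(d).
So |H| = 3.
A ground atom is a predicate applied to a tuple of terms from H, so the count is the sum over predicates of |H|^arity:
  Edge: 3^3 = 27;  Link: 3^2 = 9;  Reach: 3^3 = 27
Total ground atoms: 27 + 9 + 27 = 63.

63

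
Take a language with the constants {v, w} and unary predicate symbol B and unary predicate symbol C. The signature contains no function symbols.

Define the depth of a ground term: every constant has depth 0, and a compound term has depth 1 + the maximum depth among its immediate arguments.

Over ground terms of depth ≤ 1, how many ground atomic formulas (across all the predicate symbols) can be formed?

First count ground terms of depth ≤ 1.
With no function symbols every ground term is a constant, so there are exactly 2 ground terms at every depth bound.
N_0 = 2
N_1 = 2
Explicitly: v, w.
So |H| = 2.
A ground atom is a predicate applied to a tuple of terms from H, so the count is the sum over predicates of |H|^arity:
  B: 2;  C: 2
Total ground atoms: 2 + 2 = 4.

4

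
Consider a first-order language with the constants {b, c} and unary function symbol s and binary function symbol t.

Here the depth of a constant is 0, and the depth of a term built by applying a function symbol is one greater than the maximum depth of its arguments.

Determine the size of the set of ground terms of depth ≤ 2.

Write N_k for the number of ground terms of depth ≤ k. A term of depth ≤ k is either a constant or a function symbol applied to arguments of depth ≤ k−1, so N_k = 2 + N_{k-1} + N_{k-1}^2.
N_0 = 2
N_1 = 2 + 2 + 2^2 = 8
N_2 = 2 + 8 + 8^2 = 74

74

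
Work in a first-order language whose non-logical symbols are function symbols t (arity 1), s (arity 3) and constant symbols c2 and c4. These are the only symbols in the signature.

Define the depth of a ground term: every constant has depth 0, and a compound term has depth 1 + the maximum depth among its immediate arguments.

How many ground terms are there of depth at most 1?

12

If N_k denotes the number of depth-≤k ground terms, the 2 constants give N_0 = 2, and each function symbol of arity r contributes N_{k-1}^r new terms at level k: N_k = 2 + N_{k-1} + N_{k-1}^3.
N_0 = 2
N_1 = 2 + 2 + 2^3 = 12
Explicitly: c2, c4, t(c2), t(c4), s(c2, c2, c2), s(c2, c2, c4), s(c2, c4, c2), s(c2, c4, c4), s(c4, c2, c2), s(c4, c2, c4), s(c4, c4, c2), s(c4, c4, c4).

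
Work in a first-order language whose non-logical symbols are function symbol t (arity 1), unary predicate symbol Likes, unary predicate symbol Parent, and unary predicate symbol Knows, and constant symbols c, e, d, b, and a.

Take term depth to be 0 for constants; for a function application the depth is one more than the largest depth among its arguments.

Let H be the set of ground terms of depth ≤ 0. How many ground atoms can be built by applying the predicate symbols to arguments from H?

15

First count ground terms of depth ≤ 0.
Write N_k for the number of ground terms of depth ≤ k. A term of depth ≤ k is either a constant or a function symbol applied to arguments of depth ≤ k−1, so N_k = 5 + N_{k-1}.
N_0 = 5
Explicitly: c, e, d, b, a.
So |H| = 5.
For each predicate symbol, the number of ground atoms is |H| raised to its arity; summing:
  Likes: 5;  Parent: 5;  Knows: 5
Total ground atoms: 5 + 5 + 5 = 15.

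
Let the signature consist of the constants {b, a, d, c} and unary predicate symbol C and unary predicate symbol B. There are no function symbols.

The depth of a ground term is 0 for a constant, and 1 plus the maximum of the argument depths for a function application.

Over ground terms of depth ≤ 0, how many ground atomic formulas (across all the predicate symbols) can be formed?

First count ground terms of depth ≤ 0.
With no function symbols every ground term is a constant, so there are exactly 4 ground terms at every depth bound.
N_0 = 4
Explicitly: b, a, d, c.
So |H| = 4.
For each predicate symbol, the number of ground atoms is |H| raised to its arity; summing:
  C: 4;  B: 4
Total ground atoms: 4 + 4 = 8.

8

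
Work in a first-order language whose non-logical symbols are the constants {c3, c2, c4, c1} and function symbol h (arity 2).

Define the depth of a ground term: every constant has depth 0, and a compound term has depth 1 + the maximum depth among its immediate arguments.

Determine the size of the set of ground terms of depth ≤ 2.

If N_k denotes the number of depth-≤k ground terms, the 4 constants give N_0 = 4, and each function symbol of arity r contributes N_{k-1}^r new terms at level k: N_k = 4 + N_{k-1}^2.
N_0 = 4
N_1 = 4 + 4^2 = 20
N_2 = 4 + 20^2 = 404

404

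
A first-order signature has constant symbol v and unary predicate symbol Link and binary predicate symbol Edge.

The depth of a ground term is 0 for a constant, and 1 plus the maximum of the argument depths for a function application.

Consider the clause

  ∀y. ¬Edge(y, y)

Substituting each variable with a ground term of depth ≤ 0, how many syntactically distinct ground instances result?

Ground terms of depth ≤ 0:
  With no function symbols every ground term is a constant, so there is exactly 1 ground term at every depth bound.
  N_0 = 1
  Explicitly: v.
So there is exactly 1 ground term available for substitution.
The variable y ranges independently over the available ground terms, and distinct assignments produce distinct instances.
Number of ground instances = 1.

1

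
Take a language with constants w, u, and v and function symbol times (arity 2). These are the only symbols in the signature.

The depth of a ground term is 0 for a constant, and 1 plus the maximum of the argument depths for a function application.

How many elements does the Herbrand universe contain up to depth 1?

Let N_k count ground terms of depth at most k. Each non-constant term of depth ≤ k is some function symbol applied to depth-≤(k−1) arguments, giving N_k = 3 + N_{k-1}^2.
N_0 = 3
N_1 = 3 + 3^2 = 12
Explicitly: w, u, v, times(w, w), times(w, u), times(w, v), times(u, w), times(u, u), times(u, v), times(v, w), times(v, u), times(v, v).

12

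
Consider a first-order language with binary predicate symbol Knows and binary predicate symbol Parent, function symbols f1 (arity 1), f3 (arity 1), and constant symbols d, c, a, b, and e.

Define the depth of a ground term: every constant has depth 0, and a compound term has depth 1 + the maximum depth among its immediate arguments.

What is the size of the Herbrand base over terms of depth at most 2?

2450

First count ground terms of depth ≤ 2.
Write N_k for the number of ground terms of depth ≤ k. A term of depth ≤ k is either a constant or a function symbol applied to arguments of depth ≤ k−1, so N_k = 5 + N_{k-1} + N_{k-1}.
N_0 = 5
N_1 = 5 + 5 + 5 = 15
N_2 = 5 + 15 + 15 = 35
So |H| = 35.
Each predicate of arity r yields |H|^r ground atoms (one per choice of an r-tuple from H):
  Knows: 35^2 = 1225;  Parent: 35^2 = 1225
Total ground atoms: 1225 + 1225 = 2450.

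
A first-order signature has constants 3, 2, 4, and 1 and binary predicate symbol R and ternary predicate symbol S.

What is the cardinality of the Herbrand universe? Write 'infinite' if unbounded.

4

There are no function symbols, so every ground term is one of the 4 constants.
The Herbrand universe is {3, 2, 4, 1}, which is finite with 4 elements.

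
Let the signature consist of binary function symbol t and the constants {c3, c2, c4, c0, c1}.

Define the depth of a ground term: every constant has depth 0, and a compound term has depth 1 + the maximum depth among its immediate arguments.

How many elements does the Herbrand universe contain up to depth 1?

30

Let N_k count ground terms of depth at most k. Each non-constant term of depth ≤ k is some function symbol applied to depth-≤(k−1) arguments, giving N_k = 5 + N_{k-1}^2.
N_0 = 5
N_1 = 5 + 5^2 = 30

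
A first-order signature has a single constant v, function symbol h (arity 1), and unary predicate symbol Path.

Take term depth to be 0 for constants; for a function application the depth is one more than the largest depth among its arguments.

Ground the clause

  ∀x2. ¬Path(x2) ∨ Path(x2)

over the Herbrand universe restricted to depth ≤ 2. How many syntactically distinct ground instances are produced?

Ground terms of depth ≤ 2:
  Let N_k count ground terms of depth at most k. Each non-constant term of depth ≤ k is some function symbol applied to depth-≤(k−1) arguments, giving N_k = 1 + N_{k-1}.
  N_0 = 1
  N_1 = 1 + 1 = 2
  N_2 = 1 + 2 = 3
So there are 3 ground terms available for substitution.
The clause has 1 distinct variable (x2), which appears in the body. In the free term algebra distinct substitutions yield syntactically distinct ground instances.
Number of ground instances = 3.

3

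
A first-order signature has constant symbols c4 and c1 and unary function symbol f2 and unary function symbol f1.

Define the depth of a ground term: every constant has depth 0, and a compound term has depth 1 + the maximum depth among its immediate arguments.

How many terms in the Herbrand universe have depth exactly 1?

4

Write N_k for the number of ground terms of depth ≤ k. A term of depth ≤ k is either a constant or a function symbol applied to arguments of depth ≤ k−1, so N_k = 2 + N_{k-1} + N_{k-1}.
N_0 = 2
N_1 = 2 + 2 + 2 = 6
Terms of depth exactly 1: N_1 − N_0 = 6 − 2 = 4.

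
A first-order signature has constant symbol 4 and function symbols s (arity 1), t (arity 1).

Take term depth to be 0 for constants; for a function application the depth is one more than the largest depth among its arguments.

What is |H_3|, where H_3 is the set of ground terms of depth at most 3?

15

If N_k denotes the number of depth-≤k ground terms, the 1 constant gives N_0 = 1, and each function symbol of arity r contributes N_{k-1}^r new terms at level k: N_k = 1 + N_{k-1} + N_{k-1}.
N_0 = 1
N_1 = 1 + 1 + 1 = 3
N_2 = 1 + 3 + 3 = 7
N_3 = 1 + 7 + 7 = 15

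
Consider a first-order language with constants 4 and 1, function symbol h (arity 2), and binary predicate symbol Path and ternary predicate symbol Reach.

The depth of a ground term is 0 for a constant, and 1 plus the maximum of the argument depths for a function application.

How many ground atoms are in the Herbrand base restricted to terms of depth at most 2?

56316

First count ground terms of depth ≤ 2.
Count level by level. With function symbols h/2, the terms of depth ≤ k are the 2 constants together with each function applied to depth-≤(k−1) tuples, so N_k = 2 + N_{k-1}^2.
N_0 = 2
N_1 = 2 + 2^2 = 6
N_2 = 2 + 6^2 = 38
So |H| = 38.
Ground atoms are formed by filling each argument slot of a predicate with a term from H, so an r-ary predicate gives |H|^r atoms:
  Path: 38^2 = 1444;  Reach: 38^3 = 54872
Total ground atoms: 1444 + 54872 = 56316.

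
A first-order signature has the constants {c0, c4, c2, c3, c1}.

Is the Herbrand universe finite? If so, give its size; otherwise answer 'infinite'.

There are no function symbols, so every ground term is one of the 5 constants.
The Herbrand universe is {c0, c4, c2, c3, c1}, which is finite with 5 elements.

5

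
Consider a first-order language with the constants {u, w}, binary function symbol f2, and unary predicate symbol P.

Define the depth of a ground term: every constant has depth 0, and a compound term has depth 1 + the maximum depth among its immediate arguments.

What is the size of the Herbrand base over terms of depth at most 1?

First count ground terms of depth ≤ 1.
Let N_k = |{terms of depth ≤ k}|. Then N_0 = 2 and N_k = 2 + N_{k-1}^2 for k ≥ 1 (one summand per function symbol, arity giving the exponent).
N_0 = 2
N_1 = 2 + 2^2 = 6
Explicitly: u, w, f2(u, u), f2(u, w), f2(w, u), f2(w, w).
So |H| = 6.
For each predicate symbol, the number of ground atoms is |H| raised to its arity; summing:
  P: 6
Total ground atoms: 6.

6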